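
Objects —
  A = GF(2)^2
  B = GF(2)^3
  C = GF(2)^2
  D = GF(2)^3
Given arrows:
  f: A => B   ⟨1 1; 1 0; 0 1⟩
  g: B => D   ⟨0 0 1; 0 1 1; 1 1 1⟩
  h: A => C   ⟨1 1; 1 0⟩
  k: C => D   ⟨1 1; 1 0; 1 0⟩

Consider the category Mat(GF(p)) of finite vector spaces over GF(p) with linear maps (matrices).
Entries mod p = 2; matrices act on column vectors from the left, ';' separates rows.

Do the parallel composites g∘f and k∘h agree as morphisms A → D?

Path 1 = f;g:
  e0=(1,0) f=>(1,1,0) g=>(0,1,0)
  e1=(0,1) f=>(1,0,1) g=>(1,1,0)
  result₁ = ⟨0 1; 1 1; 0 0⟩
Path 2 = h;k:
  e0=(1,0) h=>(1,1) k=>(0,1,1)
  e1=(0,1) h=>(1,0) k=>(1,1,1)
  result₂ = ⟨0 1; 1 1; 1 1⟩
Equal? distinct morphisms ✗

Answer: DOES NOT COMMUTE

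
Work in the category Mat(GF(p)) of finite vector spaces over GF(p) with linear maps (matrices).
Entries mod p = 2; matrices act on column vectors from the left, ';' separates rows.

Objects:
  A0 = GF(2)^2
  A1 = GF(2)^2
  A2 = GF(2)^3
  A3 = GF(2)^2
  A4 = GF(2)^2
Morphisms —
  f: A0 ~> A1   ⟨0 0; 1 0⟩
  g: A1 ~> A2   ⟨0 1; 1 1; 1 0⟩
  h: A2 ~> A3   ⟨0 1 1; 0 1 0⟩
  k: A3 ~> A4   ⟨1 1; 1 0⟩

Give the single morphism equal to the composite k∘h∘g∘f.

Answer: ⟨0 0; 1 0⟩

Derivation:
  e0=(1,0) f~>(0,1) g~>(1,1,0) h~>(1,1) k~>(0,1)
  e1=(0,1) f~>(0,0) g~>(0,0,0) h~>(0,0) k~>(0,0)
result: ⟨0 0; 1 0⟩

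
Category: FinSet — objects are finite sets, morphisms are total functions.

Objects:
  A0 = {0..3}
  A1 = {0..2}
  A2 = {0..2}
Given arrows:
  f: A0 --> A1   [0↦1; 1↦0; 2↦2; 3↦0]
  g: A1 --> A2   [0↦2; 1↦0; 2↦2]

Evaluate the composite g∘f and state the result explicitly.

Answer: [0↦0; 1↦2; 2↦2; 3↦2]

Work:
  0 f-->1 g-->0
  1 f-->0 g-->2
  2 f-->2 g-->2
  3 f-->0 g-->2
⟦path⟧: [0↦0; 1↦2; 2↦2; 3↦2]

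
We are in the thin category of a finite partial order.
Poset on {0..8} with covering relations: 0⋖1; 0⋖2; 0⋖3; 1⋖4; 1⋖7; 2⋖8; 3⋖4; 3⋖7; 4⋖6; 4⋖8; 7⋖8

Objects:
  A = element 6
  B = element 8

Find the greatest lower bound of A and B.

Answer: A∧B = 4

Work:
Lower bounds of A=6 and B=8: {0,1,3,4}
  0 ⊑ 4
  1 ⊑ 4
  3 ⊑ 4
  4 ⊑ 4
glb = 4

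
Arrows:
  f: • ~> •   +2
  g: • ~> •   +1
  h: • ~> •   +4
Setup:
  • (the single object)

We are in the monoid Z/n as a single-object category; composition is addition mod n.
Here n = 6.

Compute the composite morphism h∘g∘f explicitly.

  0 +2≡2 +1≡3 +4≡1  (mod 6)
composite: +1

Answer: +1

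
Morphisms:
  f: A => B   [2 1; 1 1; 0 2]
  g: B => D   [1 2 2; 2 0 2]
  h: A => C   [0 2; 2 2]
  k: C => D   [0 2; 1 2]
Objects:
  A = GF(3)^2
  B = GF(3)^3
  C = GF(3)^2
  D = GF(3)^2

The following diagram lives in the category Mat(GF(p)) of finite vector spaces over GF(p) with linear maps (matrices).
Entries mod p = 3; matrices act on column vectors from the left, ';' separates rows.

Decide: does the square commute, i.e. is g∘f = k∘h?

1) trace f;g:
  e0=[1,0] f=>[2,1,0] g=>[1,1]
  e1=[0,1] f=>[1,1,2] g=>[1,0]
  ⟦path⟧₁ = [1 1; 1 0]
2) trace h;k:
  e0=[1,0] h=>[0,2] k=>[1,1]
  e1=[0,1] h=>[2,2] k=>[1,0]
  ⟦path⟧₂ = [1 1; 1 0]
Equal? YES — commutes

Answer: COMMUTES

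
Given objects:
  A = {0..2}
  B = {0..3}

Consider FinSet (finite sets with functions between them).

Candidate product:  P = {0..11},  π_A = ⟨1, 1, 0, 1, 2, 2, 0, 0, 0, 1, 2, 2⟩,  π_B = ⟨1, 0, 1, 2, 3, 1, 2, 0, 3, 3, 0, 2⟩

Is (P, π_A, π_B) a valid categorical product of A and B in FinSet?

|A|·|B| = 3·4 = 12;  |P| = 12
Check the pairing map k ↦ (π_A(k), π_B(k)):
  0 ↦ (1,1)
  1 ↦ (1,0)
  2 ↦ (0,1)
  3 ↦ (1,2)
  4 ↦ (2,3)
  5 ↦ (2,1)
  6 ↦ (0,2)
  7 ↦ (0,0)
  8 ↦ (0,3)
  9 ↦ (1,3)
  10 ↦ (2,0)
  11 ↦ (2,2)
distinct pairs in image: 12 / 12 needed
  → bijection onto A×B; projections well-typed.

Answer: VALID PRODUCT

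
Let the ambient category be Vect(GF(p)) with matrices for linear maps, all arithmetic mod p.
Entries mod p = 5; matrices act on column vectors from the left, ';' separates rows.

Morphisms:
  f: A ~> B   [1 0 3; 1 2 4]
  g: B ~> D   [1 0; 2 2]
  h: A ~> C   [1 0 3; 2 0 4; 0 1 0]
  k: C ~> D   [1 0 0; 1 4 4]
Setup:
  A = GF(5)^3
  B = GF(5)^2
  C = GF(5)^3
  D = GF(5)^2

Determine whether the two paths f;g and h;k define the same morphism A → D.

Path 1 = f;g:
  e0=⟨1,0,0⟩ f~>⟨1,1⟩ g~>⟨1,4⟩
  e1=⟨0,1,0⟩ f~>⟨0,2⟩ g~>⟨0,4⟩
  e2=⟨0,0,1⟩ f~>⟨3,4⟩ g~>⟨3,4⟩
  ⟦path⟧₁ = [1 0 3; 4 4 4]
Path 2 = h;k:
  e0=⟨1,0,0⟩ h~>⟨1,2,0⟩ k~>⟨1,4⟩
  e1=⟨0,1,0⟩ h~>⟨0,0,1⟩ k~>⟨0,4⟩
  e2=⟨0,0,1⟩ h~>⟨3,4,0⟩ k~>⟨3,4⟩
  ⟦path⟧₂ = [1 0 3; 4 4 4]
Equal? same morphism ✓

Answer: COMMUTES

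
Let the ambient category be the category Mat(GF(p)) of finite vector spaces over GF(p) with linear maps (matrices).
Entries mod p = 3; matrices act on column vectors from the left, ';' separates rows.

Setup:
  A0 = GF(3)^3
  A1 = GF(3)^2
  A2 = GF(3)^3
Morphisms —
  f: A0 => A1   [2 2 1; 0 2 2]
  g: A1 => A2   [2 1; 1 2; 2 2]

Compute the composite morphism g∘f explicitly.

Answer: [1 0 1; 2 0 2; 1 2 0]

Trace:
  e0=[1,0,0] f=>[2,0] g=>[1,2,1]
  e1=[0,1,0] f=>[2,2] g=>[0,0,2]
  e2=[0,0,1] f=>[1,2] g=>[1,2,0]
composite: [1 0 1; 2 0 2; 1 2 0]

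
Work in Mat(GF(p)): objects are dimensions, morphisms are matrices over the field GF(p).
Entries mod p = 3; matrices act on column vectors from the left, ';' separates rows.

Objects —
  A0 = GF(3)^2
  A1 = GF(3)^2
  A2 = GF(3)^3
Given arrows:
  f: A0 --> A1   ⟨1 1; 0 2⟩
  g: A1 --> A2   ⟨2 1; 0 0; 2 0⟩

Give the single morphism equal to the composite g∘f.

Answer: ⟨2 1; 0 0; 2 2⟩

Work:
  e0=⟨1,0⟩ f-->⟨1,0⟩ g-->⟨2,0,2⟩
  e1=⟨0,1⟩ f-->⟨1,2⟩ g-->⟨1,0,2⟩
composite: ⟨2 1; 0 0; 2 2⟩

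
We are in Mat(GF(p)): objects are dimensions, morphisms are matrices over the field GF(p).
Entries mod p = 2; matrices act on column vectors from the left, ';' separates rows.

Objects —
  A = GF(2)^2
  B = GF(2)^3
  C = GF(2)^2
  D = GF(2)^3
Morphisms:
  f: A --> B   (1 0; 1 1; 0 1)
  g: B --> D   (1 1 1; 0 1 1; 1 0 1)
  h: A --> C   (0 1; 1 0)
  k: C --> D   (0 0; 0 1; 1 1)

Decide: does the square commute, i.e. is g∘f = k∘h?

Answer: COMMUTES

Trace:
1) trace f;g:
  e0=(1,0) f-->(1,1,0) g-->(0,1,1)
  e1=(0,1) f-->(0,1,1) g-->(0,0,1)
  ⟦path⟧₁ = (0 0; 1 0; 1 1)
2) trace h;k:
  e0=(1,0) h-->(0,1) k-->(0,1,1)
  e1=(0,1) h-->(1,0) k-->(0,0,1)
  ⟦path⟧₂ = (0 0; 1 0; 1 1)
Equal? equal; square commutes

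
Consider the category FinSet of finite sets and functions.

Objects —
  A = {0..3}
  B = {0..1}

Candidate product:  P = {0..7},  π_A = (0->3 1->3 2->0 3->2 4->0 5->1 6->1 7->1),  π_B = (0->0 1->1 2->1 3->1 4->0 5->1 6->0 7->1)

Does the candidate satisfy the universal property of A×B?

|A|·|B| = 4·2 = 8;  |P| = 8
Check the pairing map k ↦ (π_A(k), π_B(k)):
  0 -> (3,0)
  1 -> (3,1)
  2 -> (0,1)
  3 -> (2,1)
  4 -> (0,0)
  5 -> (1,1)
  6 -> (1,0)
  7 -> (1,1)  ✗ repeats pair of k=5
distinct pairs in image: 7 / 8 needed
  → (1,1) hit at k=5 and k=7

Answer: NOT A VALID PRODUCT — duplicate pair at indices 7,5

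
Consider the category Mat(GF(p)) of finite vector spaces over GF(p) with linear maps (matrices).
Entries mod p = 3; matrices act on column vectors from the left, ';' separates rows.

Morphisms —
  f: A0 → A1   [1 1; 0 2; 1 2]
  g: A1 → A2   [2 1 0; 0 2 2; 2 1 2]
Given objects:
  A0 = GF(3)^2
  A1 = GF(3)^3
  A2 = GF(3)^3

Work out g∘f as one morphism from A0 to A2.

  e0=(1,0) f→(1,0,1) g→(2,2,1)
  e1=(0,1) f→(1,2,2) g→(1,2,2)
composite: [2 1; 2 2; 1 2]

Answer: [2 1; 2 2; 1 2]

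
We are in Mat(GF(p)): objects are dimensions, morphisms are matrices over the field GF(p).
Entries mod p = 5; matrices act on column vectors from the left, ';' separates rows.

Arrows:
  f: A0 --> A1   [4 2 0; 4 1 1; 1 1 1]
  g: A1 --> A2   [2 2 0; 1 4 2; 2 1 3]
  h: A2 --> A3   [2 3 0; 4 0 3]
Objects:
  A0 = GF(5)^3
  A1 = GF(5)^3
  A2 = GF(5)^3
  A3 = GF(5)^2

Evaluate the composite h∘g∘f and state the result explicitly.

  e0=[1,0,0] f-->[4,4,1] g-->[1,2,0] h-->[3,4]
  e1=[0,1,0] f-->[2,1,1] g-->[1,3,3] h-->[1,3]
  e2=[0,0,1] f-->[0,1,1] g-->[2,1,4] h-->[2,0]
result: [3 1 2; 4 3 0]

Answer: [3 1 2; 4 3 0]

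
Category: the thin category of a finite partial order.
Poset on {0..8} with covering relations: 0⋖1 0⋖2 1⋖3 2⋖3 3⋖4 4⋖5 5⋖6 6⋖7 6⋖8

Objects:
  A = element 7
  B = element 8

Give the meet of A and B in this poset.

{x : x⊑A ∧ x⊑B} = {0,1,2,3,4,5,6}  (A=7, B=8)
  0 ⊑ 6
  1 ⊑ 6
  2 ⊑ 6
  3 ⊑ 6
  4 ⊑ 6
  5 ⊑ 6
  6 ⊑ 6
glb = 6

Answer: A∧B = 6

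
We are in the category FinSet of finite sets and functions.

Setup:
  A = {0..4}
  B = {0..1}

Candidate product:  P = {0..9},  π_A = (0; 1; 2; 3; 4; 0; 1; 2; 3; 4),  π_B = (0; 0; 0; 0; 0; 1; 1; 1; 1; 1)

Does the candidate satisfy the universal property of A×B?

|A|·|B| = 5·2 = 10;  |P| = 10
Check the pairing map k ↦ (π_A(k), π_B(k)):
  0 : (0,0)
  1 : (1,0)
  2 : (2,0)
  3 : (3,0)
  4 : (4,0)
  5 : (0,1)
  6 : (1,1)
  7 : (2,1)
  8 : (3,1)
  9 : (4,1)
distinct pairs in image: 10 / 10 needed
  → bijection onto A×B; projections well-typed.

Answer: VALID PRODUCT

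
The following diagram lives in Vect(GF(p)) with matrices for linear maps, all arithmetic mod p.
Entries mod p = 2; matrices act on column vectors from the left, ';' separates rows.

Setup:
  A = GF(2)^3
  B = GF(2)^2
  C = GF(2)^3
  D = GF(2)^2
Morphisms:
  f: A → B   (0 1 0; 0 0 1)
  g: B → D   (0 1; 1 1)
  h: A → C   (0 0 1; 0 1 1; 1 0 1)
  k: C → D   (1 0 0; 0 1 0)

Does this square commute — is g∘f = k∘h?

Answer: COMMUTES

Trace:
Along f;g (path 1):
  e0=⟨1,0,0⟩ f→⟨0,0⟩ g→⟨0,0⟩
  e1=⟨0,1,0⟩ f→⟨1,0⟩ g→⟨0,1⟩
  e2=⟨0,0,1⟩ f→⟨0,1⟩ g→⟨1,1⟩
  composite₁ = (0 0 1; 0 1 1)
Along h;k (path 2):
  e0=⟨1,0,0⟩ h→⟨0,0,1⟩ k→⟨0,0⟩
  e1=⟨0,1,0⟩ h→⟨0,1,0⟩ k→⟨0,1⟩
  e2=⟨0,0,1⟩ h→⟨1,1,1⟩ k→⟨1,1⟩
  composite₂ = (0 0 1; 0 1 1)
Equal? YES — commutes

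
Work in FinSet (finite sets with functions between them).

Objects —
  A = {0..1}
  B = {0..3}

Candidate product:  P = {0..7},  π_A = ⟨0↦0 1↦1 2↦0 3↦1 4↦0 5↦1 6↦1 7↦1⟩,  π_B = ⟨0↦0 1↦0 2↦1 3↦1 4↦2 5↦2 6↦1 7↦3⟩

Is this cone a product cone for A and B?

Answer: NOT A VALID PRODUCT — duplicate pair at indices 3,6

Trace:
|A|·|B| = 2·4 = 8;  |P| = 8
Check the pairing map k ↦ (π_A(k), π_B(k)):
  0 ↦ (0,0)
  1 ↦ (1,0)
  2 ↦ (0,1)
  3 ↦ (1,1)
  4 ↦ (0,2)
  5 ↦ (1,2)
  6 ↦ (1,1)  ✗ repeats pair of k=3
  7 ↦ (1,3)
distinct pairs in image: 7 / 8 needed
  → (1,1) hit at k=3 and k=6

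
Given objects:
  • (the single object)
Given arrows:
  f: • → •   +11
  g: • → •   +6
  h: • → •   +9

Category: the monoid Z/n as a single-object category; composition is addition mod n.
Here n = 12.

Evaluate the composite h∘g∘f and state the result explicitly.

  0 +11≡11 +6≡5 +9≡2  (mod 12)
composite: +2

Answer: +2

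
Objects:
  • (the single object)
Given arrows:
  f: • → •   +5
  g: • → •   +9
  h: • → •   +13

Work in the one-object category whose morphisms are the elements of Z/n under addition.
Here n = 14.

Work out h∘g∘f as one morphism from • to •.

  0 +5≡5 +9≡0 +13≡13  (mod 14)
result: +13

Answer: +13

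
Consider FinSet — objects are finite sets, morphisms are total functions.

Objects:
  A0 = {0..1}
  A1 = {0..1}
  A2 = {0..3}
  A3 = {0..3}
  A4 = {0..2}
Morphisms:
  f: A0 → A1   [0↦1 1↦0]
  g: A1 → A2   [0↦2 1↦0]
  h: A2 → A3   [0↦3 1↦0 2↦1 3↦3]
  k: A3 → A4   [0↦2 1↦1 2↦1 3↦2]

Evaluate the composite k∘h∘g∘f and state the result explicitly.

Answer: [0↦2 1↦1]

Work:
  0 f→1 g→0 h→3 k→2
  1 f→0 g→2 h→1 k→1
result: [0↦2 1↦1]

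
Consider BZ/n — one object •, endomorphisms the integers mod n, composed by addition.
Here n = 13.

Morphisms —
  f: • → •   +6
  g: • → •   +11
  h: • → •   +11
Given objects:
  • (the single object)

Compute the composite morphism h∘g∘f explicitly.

Answer: +2

Work:
  0 +6≡6 +11≡4 +11≡2  (mod 13)
result: +2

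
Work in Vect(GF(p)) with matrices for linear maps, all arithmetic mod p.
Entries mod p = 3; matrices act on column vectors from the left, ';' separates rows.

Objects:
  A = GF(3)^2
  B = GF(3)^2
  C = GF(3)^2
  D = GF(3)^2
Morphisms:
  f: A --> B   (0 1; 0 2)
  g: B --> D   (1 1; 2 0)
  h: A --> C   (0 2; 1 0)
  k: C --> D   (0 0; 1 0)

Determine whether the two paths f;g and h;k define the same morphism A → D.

Path 1 = f;g:
  e0=⟨1,0⟩ f-->⟨0,0⟩ g-->⟨0,0⟩
  e1=⟨0,1⟩ f-->⟨1,2⟩ g-->⟨0,2⟩
  ⟦path⟧₁ = (0 0; 0 2)
Path 2 = h;k:
  e0=⟨1,0⟩ h-->⟨0,1⟩ k-->⟨0,0⟩
  e1=⟨0,1⟩ h-->⟨2,0⟩ k-->⟨0,2⟩
  ⟦path⟧₂ = (0 0; 0 2)
Equal? equal; square commutes

Answer: COMMUTES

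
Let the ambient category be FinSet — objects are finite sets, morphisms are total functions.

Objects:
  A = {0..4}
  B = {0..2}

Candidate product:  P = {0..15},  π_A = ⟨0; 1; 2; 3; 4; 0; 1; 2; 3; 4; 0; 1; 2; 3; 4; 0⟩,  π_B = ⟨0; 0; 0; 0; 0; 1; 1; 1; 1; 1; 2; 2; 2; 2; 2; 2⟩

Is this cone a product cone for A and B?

Answer: NOT A VALID PRODUCT — |P|=16 ≠ |A|·|B|=15

Trace:
|A|·|B| = 5·3 = 15;  |P| = 16
  → cardinalities differ; no bijection possible.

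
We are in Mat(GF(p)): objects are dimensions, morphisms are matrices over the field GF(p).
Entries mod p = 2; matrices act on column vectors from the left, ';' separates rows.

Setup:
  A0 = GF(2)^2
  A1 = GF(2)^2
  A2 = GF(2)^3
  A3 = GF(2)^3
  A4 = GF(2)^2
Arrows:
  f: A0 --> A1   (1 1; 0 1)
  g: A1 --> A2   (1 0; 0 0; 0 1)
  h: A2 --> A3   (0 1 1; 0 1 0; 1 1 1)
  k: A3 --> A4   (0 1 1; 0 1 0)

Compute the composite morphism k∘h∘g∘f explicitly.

Answer: (1 0; 0 0)

Derivation:
  e0=⟨1,0⟩ f-->⟨1,0⟩ g-->⟨1,0,0⟩ h-->⟨0,0,1⟩ k-->⟨1,0⟩
  e1=⟨0,1⟩ f-->⟨1,1⟩ g-->⟨1,0,1⟩ h-->⟨1,0,0⟩ k-->⟨0,0⟩
composite: (1 0; 0 0)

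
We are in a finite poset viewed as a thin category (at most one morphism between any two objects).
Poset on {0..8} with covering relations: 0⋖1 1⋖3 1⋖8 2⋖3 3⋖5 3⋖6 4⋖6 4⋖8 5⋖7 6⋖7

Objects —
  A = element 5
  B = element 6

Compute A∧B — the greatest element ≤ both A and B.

Answer: A∧B = 3

Work:
{x : x⊑A ∧ x⊑B} = {0,1,2,3}  (A=5, B=6)
  0 ⊑ 3
  1 ⊑ 3
  2 ⊑ 3
  3 ⊑ 3
glb = 3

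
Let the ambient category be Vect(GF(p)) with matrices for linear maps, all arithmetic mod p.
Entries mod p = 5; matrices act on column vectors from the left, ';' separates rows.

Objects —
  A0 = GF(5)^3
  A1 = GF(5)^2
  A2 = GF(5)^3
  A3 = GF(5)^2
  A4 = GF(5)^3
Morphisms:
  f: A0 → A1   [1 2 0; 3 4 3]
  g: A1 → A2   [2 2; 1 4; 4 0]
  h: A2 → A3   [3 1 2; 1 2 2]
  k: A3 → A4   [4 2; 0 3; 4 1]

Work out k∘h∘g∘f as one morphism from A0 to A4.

Answer: [4 3 0; 1 2 0; 2 4 0]

Derivation:
  e0=⟨1,0,0⟩ f→⟨1,3⟩ g→⟨3,3,4⟩ h→⟨0,2⟩ k→⟨4,1,2⟩
  e1=⟨0,1,0⟩ f→⟨2,4⟩ g→⟨2,3,3⟩ h→⟨0,4⟩ k→⟨3,2,4⟩
  e2=⟨0,0,1⟩ f→⟨0,3⟩ g→⟨1,2,0⟩ h→⟨0,0⟩ k→⟨0,0,0⟩
composite: [4 3 0; 1 2 0; 2 4 0]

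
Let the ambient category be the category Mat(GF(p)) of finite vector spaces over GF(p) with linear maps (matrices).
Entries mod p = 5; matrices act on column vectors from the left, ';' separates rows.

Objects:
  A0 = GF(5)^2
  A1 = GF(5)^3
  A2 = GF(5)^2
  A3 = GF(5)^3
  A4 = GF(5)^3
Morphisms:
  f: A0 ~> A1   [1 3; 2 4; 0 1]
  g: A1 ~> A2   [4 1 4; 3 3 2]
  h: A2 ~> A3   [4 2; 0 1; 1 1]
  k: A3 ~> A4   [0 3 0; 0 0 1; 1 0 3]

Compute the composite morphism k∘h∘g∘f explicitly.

  e0=[1,0] f~>[1,2,0] g~>[1,4] h~>[2,4,0] k~>[2,0,2]
  e1=[0,1] f~>[3,4,1] g~>[0,3] h~>[1,3,3] k~>[4,3,0]
composite: [2 4; 0 3; 2 0]

Answer: [2 4; 0 3; 2 0]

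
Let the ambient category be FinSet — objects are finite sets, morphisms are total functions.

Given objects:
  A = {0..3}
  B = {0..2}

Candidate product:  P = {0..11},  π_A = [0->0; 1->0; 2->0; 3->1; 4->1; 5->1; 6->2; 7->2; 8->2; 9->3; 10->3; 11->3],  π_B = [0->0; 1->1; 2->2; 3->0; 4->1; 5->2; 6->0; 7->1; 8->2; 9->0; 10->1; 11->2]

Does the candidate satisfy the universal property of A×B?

|A|·|B| = 4·3 = 12;  |P| = 12
Check the pairing map k ↦ (π_A(k), π_B(k)):
  0 -> (0,0)
  1 -> (0,1)
  2 -> (0,2)
  3 -> (1,0)
  4 -> (1,1)
  5 -> (1,2)
  6 -> (2,0)
  7 -> (2,1)
  8 -> (2,2)
  9 -> (3,0)
  10 -> (3,1)
  11 -> (3,2)
distinct pairs in image: 12 / 12 needed
  → bijection onto A×B; projections well-typed.

Answer: VALID PRODUCT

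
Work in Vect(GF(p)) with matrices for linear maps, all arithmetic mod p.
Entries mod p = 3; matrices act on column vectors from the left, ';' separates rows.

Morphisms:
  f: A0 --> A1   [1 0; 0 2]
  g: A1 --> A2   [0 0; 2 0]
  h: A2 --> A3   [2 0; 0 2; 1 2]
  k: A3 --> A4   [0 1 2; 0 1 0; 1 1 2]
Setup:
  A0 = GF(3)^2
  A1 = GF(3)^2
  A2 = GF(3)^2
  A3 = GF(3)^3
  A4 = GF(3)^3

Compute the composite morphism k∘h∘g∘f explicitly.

  e0=⟨1,0⟩ f-->⟨1,0⟩ g-->⟨0,2⟩ h-->⟨0,1,1⟩ k-->⟨0,1,0⟩
  e1=⟨0,1⟩ f-->⟨0,2⟩ g-->⟨0,0⟩ h-->⟨0,0,0⟩ k-->⟨0,0,0⟩
composite: [0 0; 1 0; 0 0]

Answer: [0 0; 1 0; 0 0]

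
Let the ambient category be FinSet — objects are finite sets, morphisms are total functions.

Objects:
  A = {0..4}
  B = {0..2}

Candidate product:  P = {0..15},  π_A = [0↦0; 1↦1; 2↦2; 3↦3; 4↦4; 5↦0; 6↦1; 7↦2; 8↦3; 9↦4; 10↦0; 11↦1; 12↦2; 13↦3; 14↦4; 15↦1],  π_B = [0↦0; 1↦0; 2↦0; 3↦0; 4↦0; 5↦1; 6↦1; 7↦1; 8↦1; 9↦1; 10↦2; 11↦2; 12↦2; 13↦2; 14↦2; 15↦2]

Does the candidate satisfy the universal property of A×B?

|A|·|B| = 5·3 = 15;  |P| = 16
  → cardinalities differ; no bijection possible.

Answer: NOT A VALID PRODUCT — |P|=16 ≠ |A|·|B|=15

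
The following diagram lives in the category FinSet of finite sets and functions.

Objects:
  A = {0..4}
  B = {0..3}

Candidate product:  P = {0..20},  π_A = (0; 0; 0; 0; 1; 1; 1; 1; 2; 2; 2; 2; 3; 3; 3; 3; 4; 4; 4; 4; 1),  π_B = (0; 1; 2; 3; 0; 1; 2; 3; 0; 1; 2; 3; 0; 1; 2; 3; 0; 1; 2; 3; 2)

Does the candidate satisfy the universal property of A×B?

Answer: NOT A VALID PRODUCT — |P|=21 ≠ |A|·|B|=20

Work:
|A|·|B| = 5·4 = 20;  |P| = 21
  → cardinalities differ; no bijection possible.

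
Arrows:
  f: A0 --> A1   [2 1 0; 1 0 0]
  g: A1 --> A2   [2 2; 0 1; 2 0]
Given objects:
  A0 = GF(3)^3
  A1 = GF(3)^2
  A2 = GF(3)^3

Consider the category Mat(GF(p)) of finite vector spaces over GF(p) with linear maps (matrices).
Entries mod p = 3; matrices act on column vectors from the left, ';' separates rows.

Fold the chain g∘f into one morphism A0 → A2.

  e0=[1,0,0] f-->[2,1] g-->[0,1,1]
  e1=[0,1,0] f-->[1,0] g-->[2,0,2]
  e2=[0,0,1] f-->[0,0] g-->[0,0,0]
result: [0 2 0; 1 0 0; 1 2 0]

Answer: [0 2 0; 1 0 0; 1 2 0]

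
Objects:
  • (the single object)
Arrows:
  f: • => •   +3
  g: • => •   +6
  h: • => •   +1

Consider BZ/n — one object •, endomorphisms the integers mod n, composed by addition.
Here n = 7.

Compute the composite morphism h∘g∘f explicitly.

  0 +3≡3 +6≡2 +1≡3  (mod 7)
result: +3

Answer: +3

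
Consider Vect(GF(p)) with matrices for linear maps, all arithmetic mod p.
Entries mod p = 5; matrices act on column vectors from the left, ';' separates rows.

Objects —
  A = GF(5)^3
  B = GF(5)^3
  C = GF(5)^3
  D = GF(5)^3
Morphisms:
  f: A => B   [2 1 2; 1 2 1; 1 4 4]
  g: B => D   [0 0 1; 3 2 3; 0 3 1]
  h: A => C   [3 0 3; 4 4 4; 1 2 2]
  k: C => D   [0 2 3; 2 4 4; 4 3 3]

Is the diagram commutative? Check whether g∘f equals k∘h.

Along f;g (path 1):
  e0=(1,0,0) f=>(2,1,1) g=>(1,1,4)
  e1=(0,1,0) f=>(1,2,4) g=>(4,4,0)
  e2=(0,0,1) f=>(2,1,4) g=>(4,0,2)
  ⟦path⟧₁ = [1 4 4; 1 4 0; 4 0 2]
Along h;k (path 2):
  e0=(1,0,0) h=>(3,4,1) k=>(1,1,2)
  e1=(0,1,0) h=>(0,4,2) k=>(4,4,3)
  e2=(0,0,1) h=>(3,4,2) k=>(4,0,0)
  ⟦path⟧₂ = [1 4 4; 1 4 0; 2 3 0]
Equal? differ; not commutative

Answer: DOES NOT COMMUTE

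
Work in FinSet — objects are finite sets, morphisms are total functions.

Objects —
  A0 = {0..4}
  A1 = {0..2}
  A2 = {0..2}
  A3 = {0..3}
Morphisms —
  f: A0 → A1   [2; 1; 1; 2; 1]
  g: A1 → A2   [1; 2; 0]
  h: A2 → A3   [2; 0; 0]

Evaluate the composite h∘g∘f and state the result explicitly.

  0 f→2 g→0 h→2
  1 f→1 g→2 h→0
  2 f→1 g→2 h→0
  3 f→2 g→0 h→2
  4 f→1 g→2 h→0
result: [2; 0; 0; 2; 0]

Answer: [2; 0; 0; 2; 0]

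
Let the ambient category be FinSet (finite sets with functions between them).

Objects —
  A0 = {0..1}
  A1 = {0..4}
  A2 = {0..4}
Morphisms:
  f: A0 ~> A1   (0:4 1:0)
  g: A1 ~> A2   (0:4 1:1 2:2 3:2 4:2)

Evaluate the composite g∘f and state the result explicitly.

  0 f~>4 g~>2
  1 f~>0 g~>4
⟦path⟧: (0:2 1:4)

Answer: (0:2 1:4)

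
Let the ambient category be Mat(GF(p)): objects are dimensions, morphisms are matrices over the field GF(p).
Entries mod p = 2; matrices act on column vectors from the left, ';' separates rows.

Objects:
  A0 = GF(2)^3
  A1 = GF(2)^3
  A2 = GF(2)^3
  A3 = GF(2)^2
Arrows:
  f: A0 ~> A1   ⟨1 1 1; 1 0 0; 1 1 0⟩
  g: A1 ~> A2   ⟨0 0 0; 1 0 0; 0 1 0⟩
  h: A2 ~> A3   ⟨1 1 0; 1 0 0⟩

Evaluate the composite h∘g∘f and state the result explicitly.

Answer: ⟨1 1 1; 0 0 0⟩

Trace:
  e0=⟨1,0,0⟩ f~>⟨1,1,1⟩ g~>⟨0,1,1⟩ h~>⟨1,0⟩
  e1=⟨0,1,0⟩ f~>⟨1,0,1⟩ g~>⟨0,1,0⟩ h~>⟨1,0⟩
  e2=⟨0,0,1⟩ f~>⟨1,0,0⟩ g~>⟨0,1,0⟩ h~>⟨1,0⟩
result: ⟨1 1 1; 0 0 0⟩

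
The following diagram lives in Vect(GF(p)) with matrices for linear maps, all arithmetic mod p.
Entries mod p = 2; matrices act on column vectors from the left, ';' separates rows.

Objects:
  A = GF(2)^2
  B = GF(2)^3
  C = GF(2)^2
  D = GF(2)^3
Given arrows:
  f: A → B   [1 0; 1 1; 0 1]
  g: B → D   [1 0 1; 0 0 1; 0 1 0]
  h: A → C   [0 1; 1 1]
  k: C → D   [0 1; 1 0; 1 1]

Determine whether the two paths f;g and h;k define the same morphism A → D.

Along f;g (path 1):
  e0=⟨1,0⟩ f→⟨1,1,0⟩ g→⟨1,0,1⟩
  e1=⟨0,1⟩ f→⟨0,1,1⟩ g→⟨1,1,1⟩
  composite₁ = [1 1; 0 1; 1 1]
Along h;k (path 2):
  e0=⟨1,0⟩ h→⟨0,1⟩ k→⟨1,0,1⟩
  e1=⟨0,1⟩ h→⟨1,1⟩ k→⟨1,1,0⟩
  composite₂ = [1 1; 0 1; 1 0]
Equal? distinct morphisms ✗

Answer: DOES NOT COMMUTE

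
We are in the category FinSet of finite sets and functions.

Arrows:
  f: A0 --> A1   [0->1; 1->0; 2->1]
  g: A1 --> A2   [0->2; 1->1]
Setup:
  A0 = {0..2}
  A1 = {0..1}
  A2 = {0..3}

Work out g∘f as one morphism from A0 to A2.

Answer: [0->1; 1->2; 2->1]

Trace:
  0 f-->1 g-->1
  1 f-->0 g-->2
  2 f-->1 g-->1
composite: [0->1; 1->2; 2->1]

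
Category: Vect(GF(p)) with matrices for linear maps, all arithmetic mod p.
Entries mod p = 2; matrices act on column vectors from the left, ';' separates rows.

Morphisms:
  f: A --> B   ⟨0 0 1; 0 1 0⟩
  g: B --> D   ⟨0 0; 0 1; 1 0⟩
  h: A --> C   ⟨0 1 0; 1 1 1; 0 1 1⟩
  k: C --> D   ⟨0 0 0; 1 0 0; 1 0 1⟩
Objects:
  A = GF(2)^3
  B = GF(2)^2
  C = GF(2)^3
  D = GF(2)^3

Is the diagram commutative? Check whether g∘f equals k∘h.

Path 1 = f;g:
  e0=⟨1,0,0⟩ f-->⟨0,0⟩ g-->⟨0,0,0⟩
  e1=⟨0,1,0⟩ f-->⟨0,1⟩ g-->⟨0,1,0⟩
  e2=⟨0,0,1⟩ f-->⟨1,0⟩ g-->⟨0,0,1⟩
  result₁ = ⟨0 0 0; 0 1 0; 0 0 1⟩
Path 2 = h;k:
  e0=⟨1,0,0⟩ h-->⟨0,1,0⟩ k-->⟨0,0,0⟩
  e1=⟨0,1,0⟩ h-->⟨1,1,1⟩ k-->⟨0,1,0⟩
  e2=⟨0,0,1⟩ h-->⟨0,1,1⟩ k-->⟨0,0,1⟩
  result₂ = ⟨0 0 0; 0 1 0; 0 0 1⟩
Equal? equal; square commutes

Answer: COMMUTES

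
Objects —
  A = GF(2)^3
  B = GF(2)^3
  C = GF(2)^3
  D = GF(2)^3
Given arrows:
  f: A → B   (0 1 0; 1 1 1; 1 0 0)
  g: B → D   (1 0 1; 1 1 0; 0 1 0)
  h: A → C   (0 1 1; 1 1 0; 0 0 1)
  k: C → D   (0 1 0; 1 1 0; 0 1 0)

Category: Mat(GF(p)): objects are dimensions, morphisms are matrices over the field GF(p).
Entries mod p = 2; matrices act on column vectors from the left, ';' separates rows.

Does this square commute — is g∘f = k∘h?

Along f;g (path 1):
  e0=(1,0,0) f→(0,1,1) g→(1,1,1)
  e1=(0,1,0) f→(1,1,0) g→(1,0,1)
  e2=(0,0,1) f→(0,1,0) g→(0,1,1)
  ⟦path⟧₁ = (1 1 0; 1 0 1; 1 1 1)
Along h;k (path 2):
  e0=(1,0,0) h→(0,1,0) k→(1,1,1)
  e1=(0,1,0) h→(1,1,0) k→(1,0,1)
  e2=(0,0,1) h→(1,0,1) k→(0,1,0)
  ⟦path⟧₂ = (1 1 0; 1 0 1; 1 1 0)
Equal? NO — does not commute

Answer: DOES NOT COMMUTE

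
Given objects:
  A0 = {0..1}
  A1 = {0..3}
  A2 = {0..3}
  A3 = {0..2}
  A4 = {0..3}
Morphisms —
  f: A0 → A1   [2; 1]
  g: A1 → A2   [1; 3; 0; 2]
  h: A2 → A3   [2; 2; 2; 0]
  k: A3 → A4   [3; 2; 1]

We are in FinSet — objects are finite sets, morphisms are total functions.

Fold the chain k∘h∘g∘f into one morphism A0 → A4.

Answer: [1; 3]

Work:
  0 f→2 g→0 h→2 k→1
  1 f→1 g→3 h→0 k→3
result: [1; 3]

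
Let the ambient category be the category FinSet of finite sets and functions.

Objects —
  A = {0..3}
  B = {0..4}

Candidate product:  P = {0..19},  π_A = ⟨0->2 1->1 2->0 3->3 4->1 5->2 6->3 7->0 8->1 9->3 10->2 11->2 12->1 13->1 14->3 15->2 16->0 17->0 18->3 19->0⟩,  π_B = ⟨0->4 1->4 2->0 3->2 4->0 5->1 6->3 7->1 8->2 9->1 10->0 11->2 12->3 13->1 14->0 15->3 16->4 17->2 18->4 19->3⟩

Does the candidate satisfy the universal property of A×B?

|A|·|B| = 4·5 = 20;  |P| = 20
Check the pairing map k ↦ (π_A(k), π_B(k)):
  0 -> (2,4)
  1 -> (1,4)
  2 -> (0,0)
  3 -> (3,2)
  4 -> (1,0)
  5 -> (2,1)
  6 -> (3,3)
  7 -> (0,1)
  8 -> (1,2)
  9 -> (3,1)
  10 -> (2,0)
  11 -> (2,2)
  12 -> (1,3)
  13 -> (1,1)
  14 -> (3,0)
  15 -> (2,3)
  16 -> (0,4)
  17 -> (0,2)
  18 -> (3,4)
  19 -> (0,3)
distinct pairs in image: 20 / 20 needed
  → bijection onto A×B; projections well-typed.

Answer: VALID PRODUCT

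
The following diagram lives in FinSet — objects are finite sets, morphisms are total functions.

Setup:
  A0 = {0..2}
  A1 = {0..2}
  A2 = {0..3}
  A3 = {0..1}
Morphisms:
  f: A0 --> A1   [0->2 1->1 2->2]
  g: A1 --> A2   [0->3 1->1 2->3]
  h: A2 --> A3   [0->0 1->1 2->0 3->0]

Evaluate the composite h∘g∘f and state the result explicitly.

  0 f-->2 g-->3 h-->0
  1 f-->1 g-->1 h-->1
  2 f-->2 g-->3 h-->0
result: [0->0 1->1 2->0]

Answer: [0->0 1->1 2->0]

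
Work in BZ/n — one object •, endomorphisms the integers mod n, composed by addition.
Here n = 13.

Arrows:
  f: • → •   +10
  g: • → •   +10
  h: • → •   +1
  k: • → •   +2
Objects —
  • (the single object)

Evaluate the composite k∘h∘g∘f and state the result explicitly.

Answer: +10

Derivation:
  0 +10≡10 +10≡7 +1≡8 +2≡10  (mod 13)
composite: +10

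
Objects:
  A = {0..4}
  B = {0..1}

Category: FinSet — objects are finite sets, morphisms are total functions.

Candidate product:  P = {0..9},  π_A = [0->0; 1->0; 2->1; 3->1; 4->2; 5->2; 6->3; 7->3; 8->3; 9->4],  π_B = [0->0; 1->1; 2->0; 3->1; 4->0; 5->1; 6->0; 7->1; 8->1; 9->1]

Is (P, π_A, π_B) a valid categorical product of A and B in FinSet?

Answer: NOT A VALID PRODUCT — duplicate pair at indices 7,8

Derivation:
|A|·|B| = 5·2 = 10;  |P| = 10
Check the pairing map k ↦ (π_A(k), π_B(k)):
  0 -> (0,0)
  1 -> (0,1)
  2 -> (1,0)
  3 -> (1,1)
  4 -> (2,0)
  5 -> (2,1)
  6 -> (3,0)
  7 -> (3,1)
  8 -> (3,1)  ✗ repeats pair of k=7
  9 -> (4,1)
distinct pairs in image: 9 / 10 needed
  → (3,1) hit at k=7 and k=8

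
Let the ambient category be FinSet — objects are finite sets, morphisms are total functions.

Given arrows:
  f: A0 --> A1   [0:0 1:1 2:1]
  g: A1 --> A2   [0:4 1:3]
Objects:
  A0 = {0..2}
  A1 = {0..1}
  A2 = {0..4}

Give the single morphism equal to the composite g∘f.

  0 f-->0 g-->4
  1 f-->1 g-->3
  2 f-->1 g-->3
result: [0:4 1:3 2:3]

Answer: [0:4 1:3 2:3]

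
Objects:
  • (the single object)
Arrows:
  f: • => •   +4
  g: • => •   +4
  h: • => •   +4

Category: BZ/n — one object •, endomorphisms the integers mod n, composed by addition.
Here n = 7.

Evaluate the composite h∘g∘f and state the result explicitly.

Answer: +5

Derivation:
  0 +4≡4 +4≡1 +4≡5  (mod 7)
composite: +5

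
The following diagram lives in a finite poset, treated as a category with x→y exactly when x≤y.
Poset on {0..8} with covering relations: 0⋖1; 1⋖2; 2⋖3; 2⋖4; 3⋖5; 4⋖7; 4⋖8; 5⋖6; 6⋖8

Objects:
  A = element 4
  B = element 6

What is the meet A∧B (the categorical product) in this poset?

Common predecessors of 4,6: {0,1,2}
  0 <= 2
  1 <= 2
  2 <= 2
glb = 2

Answer: A∧B = 2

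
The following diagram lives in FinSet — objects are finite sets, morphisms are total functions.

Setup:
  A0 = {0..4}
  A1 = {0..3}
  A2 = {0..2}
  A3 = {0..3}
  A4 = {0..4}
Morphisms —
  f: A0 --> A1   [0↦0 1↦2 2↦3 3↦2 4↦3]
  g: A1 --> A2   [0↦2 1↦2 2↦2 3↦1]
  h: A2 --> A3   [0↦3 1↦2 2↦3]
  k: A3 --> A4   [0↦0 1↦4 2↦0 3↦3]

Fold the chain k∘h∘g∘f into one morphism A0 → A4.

  0 f-->0 g-->2 h-->3 k-->3
  1 f-->2 g-->2 h-->3 k-->3
  2 f-->3 g-->1 h-->2 k-->0
  3 f-->2 g-->2 h-->3 k-->3
  4 f-->3 g-->1 h-->2 k-->0
result: [0↦3 1↦3 2↦0 3↦3 4↦0]

Answer: [0↦3 1↦3 2↦0 3↦3 4↦0]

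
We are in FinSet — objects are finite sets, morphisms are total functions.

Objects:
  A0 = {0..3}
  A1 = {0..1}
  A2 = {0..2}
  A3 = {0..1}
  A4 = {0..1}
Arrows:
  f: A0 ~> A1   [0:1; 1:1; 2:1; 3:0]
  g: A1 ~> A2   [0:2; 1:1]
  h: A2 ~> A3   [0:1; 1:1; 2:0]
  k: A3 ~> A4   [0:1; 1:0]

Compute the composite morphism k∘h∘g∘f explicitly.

Answer: [0:0; 1:0; 2:0; 3:1]

Work:
  0 f~>1 g~>1 h~>1 k~>0
  1 f~>1 g~>1 h~>1 k~>0
  2 f~>1 g~>1 h~>1 k~>0
  3 f~>0 g~>2 h~>0 k~>1
⟦path⟧: [0:0; 1:0; 2:0; 3:1]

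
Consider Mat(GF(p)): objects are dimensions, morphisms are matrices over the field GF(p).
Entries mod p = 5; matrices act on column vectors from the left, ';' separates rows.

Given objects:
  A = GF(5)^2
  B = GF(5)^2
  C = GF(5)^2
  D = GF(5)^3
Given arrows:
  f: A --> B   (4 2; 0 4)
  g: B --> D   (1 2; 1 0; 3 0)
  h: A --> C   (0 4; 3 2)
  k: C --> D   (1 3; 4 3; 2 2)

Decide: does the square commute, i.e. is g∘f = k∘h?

Along f;g (path 1):
  e0=⟨1,0⟩ f-->⟨4,0⟩ g-->⟨4,4,2⟩
  e1=⟨0,1⟩ f-->⟨2,4⟩ g-->⟨0,2,1⟩
  result₁ = (4 0; 4 2; 2 1)
Along h;k (path 2):
  e0=⟨1,0⟩ h-->⟨0,3⟩ k-->⟨4,4,1⟩
  e1=⟨0,1⟩ h-->⟨4,2⟩ k-->⟨0,2,2⟩
  result₂ = (4 0; 4 2; 1 2)
Equal? distinct morphisms ✗

Answer: DOES NOT COMMUTE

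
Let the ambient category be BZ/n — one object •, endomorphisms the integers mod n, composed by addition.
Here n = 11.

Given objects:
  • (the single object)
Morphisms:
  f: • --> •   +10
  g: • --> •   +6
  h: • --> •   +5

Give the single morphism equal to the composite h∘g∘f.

  0 +10≡10 +6≡5 +5≡10  (mod 11)
⟦path⟧: +10

Answer: +10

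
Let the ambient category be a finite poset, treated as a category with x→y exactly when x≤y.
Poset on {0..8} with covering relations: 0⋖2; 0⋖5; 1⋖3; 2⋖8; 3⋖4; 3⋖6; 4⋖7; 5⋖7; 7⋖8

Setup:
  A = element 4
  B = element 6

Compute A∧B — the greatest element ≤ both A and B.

Lower bounds of A=4 and B=6: {1,3}
  1 ≤ 3
  3 ≤ 3
glb = 3

Answer: A∧B = 3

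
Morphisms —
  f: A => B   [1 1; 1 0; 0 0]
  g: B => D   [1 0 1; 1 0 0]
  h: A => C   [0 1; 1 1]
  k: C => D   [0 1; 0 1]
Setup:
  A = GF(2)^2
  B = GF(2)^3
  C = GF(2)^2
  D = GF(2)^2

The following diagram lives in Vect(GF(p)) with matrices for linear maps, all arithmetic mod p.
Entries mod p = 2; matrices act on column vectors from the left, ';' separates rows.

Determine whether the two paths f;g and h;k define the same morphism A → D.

Along f;g (path 1):
  e0=⟨1,0⟩ f=>⟨1,1,0⟩ g=>⟨1,1⟩
  e1=⟨0,1⟩ f=>⟨1,0,0⟩ g=>⟨1,1⟩
  ⟦path⟧₁ = [1 1; 1 1]
Along h;k (path 2):
  e0=⟨1,0⟩ h=>⟨0,1⟩ k=>⟨1,1⟩
  e1=⟨0,1⟩ h=>⟨1,1⟩ k=>⟨1,1⟩
  ⟦path⟧₂ = [1 1; 1 1]
Equal? YES — commutes

Answer: COMMUTES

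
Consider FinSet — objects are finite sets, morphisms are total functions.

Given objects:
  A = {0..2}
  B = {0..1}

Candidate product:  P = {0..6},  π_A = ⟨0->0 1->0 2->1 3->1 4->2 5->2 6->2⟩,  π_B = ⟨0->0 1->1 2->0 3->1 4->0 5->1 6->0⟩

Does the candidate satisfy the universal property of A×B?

Answer: NOT A VALID PRODUCT — |P|=7 ≠ |A|·|B|=6

Work:
|A|·|B| = 3·2 = 6;  |P| = 7
  → cardinalities differ; no bijection possible.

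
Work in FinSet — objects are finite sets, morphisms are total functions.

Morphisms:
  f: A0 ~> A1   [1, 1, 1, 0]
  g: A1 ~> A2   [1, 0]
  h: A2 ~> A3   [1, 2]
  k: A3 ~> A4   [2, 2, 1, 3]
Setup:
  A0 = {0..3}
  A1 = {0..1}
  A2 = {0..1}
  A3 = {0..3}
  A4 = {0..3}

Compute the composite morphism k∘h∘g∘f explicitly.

Answer: [2, 2, 2, 1]

Work:
  0 f~>1 g~>0 h~>1 k~>2
  1 f~>1 g~>0 h~>1 k~>2
  2 f~>1 g~>0 h~>1 k~>2
  3 f~>0 g~>1 h~>2 k~>1
result: [2, 2, 2, 1]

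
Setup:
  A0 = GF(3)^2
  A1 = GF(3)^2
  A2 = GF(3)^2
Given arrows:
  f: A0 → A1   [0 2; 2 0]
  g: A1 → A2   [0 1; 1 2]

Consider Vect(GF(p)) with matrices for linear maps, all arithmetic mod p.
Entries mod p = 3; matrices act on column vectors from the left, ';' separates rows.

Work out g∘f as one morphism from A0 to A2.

Answer: [2 0; 1 2]

Trace:
  e0=(1,0) f→(0,2) g→(2,1)
  e1=(0,1) f→(2,0) g→(0,2)
⟦path⟧: [2 0; 1 2]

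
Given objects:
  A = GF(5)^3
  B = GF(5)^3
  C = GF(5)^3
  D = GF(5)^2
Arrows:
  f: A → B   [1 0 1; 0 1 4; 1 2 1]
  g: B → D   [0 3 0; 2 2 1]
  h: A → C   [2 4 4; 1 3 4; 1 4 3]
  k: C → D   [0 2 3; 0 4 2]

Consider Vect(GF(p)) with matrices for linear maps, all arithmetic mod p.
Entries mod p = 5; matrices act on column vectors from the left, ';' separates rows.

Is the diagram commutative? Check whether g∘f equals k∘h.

Along f;g (path 1):
  e0=⟨1,0,0⟩ f→⟨1,0,1⟩ g→⟨0,3⟩
  e1=⟨0,1,0⟩ f→⟨0,1,2⟩ g→⟨3,4⟩
  e2=⟨0,0,1⟩ f→⟨1,4,1⟩ g→⟨2,1⟩
  ⟦path⟧₁ = [0 3 2; 3 4 1]
Along h;k (path 2):
  e0=⟨1,0,0⟩ h→⟨2,1,1⟩ k→⟨0,1⟩
  e1=⟨0,1,0⟩ h→⟨4,3,4⟩ k→⟨3,0⟩
  e2=⟨0,0,1⟩ h→⟨4,4,3⟩ k→⟨2,2⟩
  ⟦path⟧₂ = [0 3 2; 1 0 2]
Equal? distinct morphisms ✗

Answer: DOES NOT COMMUTE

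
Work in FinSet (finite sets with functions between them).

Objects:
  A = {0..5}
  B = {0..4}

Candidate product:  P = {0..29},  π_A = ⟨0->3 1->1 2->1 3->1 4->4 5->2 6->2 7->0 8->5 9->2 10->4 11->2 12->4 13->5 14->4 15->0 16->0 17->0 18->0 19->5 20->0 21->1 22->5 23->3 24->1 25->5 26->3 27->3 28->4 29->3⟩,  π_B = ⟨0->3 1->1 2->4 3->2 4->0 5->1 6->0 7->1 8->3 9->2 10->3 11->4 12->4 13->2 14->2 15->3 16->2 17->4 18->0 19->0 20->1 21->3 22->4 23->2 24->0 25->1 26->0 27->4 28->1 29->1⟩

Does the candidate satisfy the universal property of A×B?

Answer: NOT A VALID PRODUCT — duplicate pair at indices 7,20

Derivation:
|A|·|B| = 6·5 = 30;  |P| = 30
Check the pairing map k ↦ (π_A(k), π_B(k)):
  0 -> (3,3)
  1 -> (1,1)
  2 -> (1,4)
  3 -> (1,2)
  4 -> (4,0)
  5 -> (2,1)
  6 -> (2,0)
  7 -> (0,1)
  8 -> (5,3)
  9 -> (2,2)
  10 -> (4,3)
  11 -> (2,4)
  12 -> (4,4)
  13 -> (5,2)
  14 -> (4,2)
  15 -> (0,3)
  16 -> (0,2)
  17 -> (0,4)
  18 -> (0,0)
  19 -> (5,0)
  20 -> (0,1)  ✗ repeats pair of k=7
  21 -> (1,3)
  22 -> (5,4)
  23 -> (3,2)
  24 -> (1,0)
  25 -> (5,1)
  26 -> (3,0)
  27 -> (3,4)
  28 -> (4,1)
  29 -> (3,1)
distinct pairs in image: 29 / 30 needed
  → (0,1) hit at k=7 and k=20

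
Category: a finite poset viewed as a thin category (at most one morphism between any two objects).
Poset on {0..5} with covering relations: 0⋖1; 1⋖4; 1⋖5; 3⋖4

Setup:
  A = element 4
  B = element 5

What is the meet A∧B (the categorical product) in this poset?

Answer: A∧B = 1

Trace:
Common predecessors of 4,5: {0,1}
  0 ≤ 1
  1 ≤ 1
glb = 1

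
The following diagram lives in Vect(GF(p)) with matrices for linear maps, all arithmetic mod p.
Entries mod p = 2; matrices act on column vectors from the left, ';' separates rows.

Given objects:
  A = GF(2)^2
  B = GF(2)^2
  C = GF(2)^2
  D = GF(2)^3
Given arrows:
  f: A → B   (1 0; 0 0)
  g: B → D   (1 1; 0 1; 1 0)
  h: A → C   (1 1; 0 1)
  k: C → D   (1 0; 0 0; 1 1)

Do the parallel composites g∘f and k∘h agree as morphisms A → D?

Path 1 = f;g:
  e0=⟨1,0⟩ f→⟨1,0⟩ g→⟨1,0,1⟩
  e1=⟨0,1⟩ f→⟨0,0⟩ g→⟨0,0,0⟩
  ⟦path⟧₁ = (1 0; 0 0; 1 0)
Path 2 = h;k:
  e0=⟨1,0⟩ h→⟨1,0⟩ k→⟨1,0,1⟩
  e1=⟨0,1⟩ h→⟨1,1⟩ k→⟨1,0,0⟩
  ⟦path⟧₂ = (1 1; 0 0; 1 0)
Equal? distinct morphisms ✗

Answer: DOES NOT COMMUTE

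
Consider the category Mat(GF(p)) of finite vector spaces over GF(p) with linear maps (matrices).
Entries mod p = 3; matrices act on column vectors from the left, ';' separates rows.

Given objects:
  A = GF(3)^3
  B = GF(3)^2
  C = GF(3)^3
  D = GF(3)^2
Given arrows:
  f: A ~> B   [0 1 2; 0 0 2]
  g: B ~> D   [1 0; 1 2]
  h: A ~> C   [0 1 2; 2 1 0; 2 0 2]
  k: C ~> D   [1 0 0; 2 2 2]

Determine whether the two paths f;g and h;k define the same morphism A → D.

Answer: DOES NOT COMMUTE

Derivation:
1) trace f;g:
  e0=[1,0,0] f~>[0,0] g~>[0,0]
  e1=[0,1,0] f~>[1,0] g~>[1,1]
  e2=[0,0,1] f~>[2,2] g~>[2,0]
  ⟦path⟧₁ = [0 1 2; 0 1 0]
2) trace h;k:
  e0=[1,0,0] h~>[0,2,2] k~>[0,2]
  e1=[0,1,0] h~>[1,1,0] k~>[1,1]
  e2=[0,0,1] h~>[2,0,2] k~>[2,2]
  ⟦path⟧₂ = [0 1 2; 2 1 2]
Equal? NO — does not commute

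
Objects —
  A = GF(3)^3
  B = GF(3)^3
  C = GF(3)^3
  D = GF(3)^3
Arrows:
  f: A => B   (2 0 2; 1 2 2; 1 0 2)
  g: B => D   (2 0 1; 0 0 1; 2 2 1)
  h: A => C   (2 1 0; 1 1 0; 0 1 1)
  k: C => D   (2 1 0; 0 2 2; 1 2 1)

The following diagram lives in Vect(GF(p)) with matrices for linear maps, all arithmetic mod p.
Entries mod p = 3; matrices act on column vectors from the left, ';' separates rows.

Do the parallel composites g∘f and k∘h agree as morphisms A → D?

Along f;g (path 1):
  e0=⟨1,0,0⟩ f=>⟨2,1,1⟩ g=>⟨2,1,1⟩
  e1=⟨0,1,0⟩ f=>⟨0,2,0⟩ g=>⟨0,0,1⟩
  e2=⟨0,0,1⟩ f=>⟨2,2,2⟩ g=>⟨0,2,1⟩
  result₁ = (2 0 0; 1 0 2; 1 1 1)
Along h;k (path 2):
  e0=⟨1,0,0⟩ h=>⟨2,1,0⟩ k=>⟨2,2,1⟩
  e1=⟨0,1,0⟩ h=>⟨1,1,1⟩ k=>⟨0,1,1⟩
  e2=⟨0,0,1⟩ h=>⟨0,0,1⟩ k=>⟨0,2,1⟩
  result₂ = (2 0 0; 2 1 2; 1 1 1)
Equal? differ; not commutative

Answer: DOES NOT COMMUTE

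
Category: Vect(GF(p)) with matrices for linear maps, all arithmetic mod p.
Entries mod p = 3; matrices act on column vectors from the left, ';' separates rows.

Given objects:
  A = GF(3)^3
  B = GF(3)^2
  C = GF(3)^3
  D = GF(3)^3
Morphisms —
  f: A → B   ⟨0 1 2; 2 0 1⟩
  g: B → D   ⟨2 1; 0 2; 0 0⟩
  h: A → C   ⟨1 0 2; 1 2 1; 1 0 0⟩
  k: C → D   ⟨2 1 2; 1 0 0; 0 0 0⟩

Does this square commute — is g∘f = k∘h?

Answer: COMMUTES

Derivation:
1) trace f;g:
  e0=[1,0,0] f→[0,2] g→[2,1,0]
  e1=[0,1,0] f→[1,0] g→[2,0,0]
  e2=[0,0,1] f→[2,1] g→[2,2,0]
  ⟦path⟧₁ = ⟨2 2 2; 1 0 2; 0 0 0⟩
2) trace h;k:
  e0=[1,0,0] h→[1,1,1] k→[2,1,0]
  e1=[0,1,0] h→[0,2,0] k→[2,0,0]
  e2=[0,0,1] h→[2,1,0] k→[2,2,0]
  ⟦path⟧₂ = ⟨2 2 2; 1 0 2; 0 0 0⟩
Equal? equal; square commutes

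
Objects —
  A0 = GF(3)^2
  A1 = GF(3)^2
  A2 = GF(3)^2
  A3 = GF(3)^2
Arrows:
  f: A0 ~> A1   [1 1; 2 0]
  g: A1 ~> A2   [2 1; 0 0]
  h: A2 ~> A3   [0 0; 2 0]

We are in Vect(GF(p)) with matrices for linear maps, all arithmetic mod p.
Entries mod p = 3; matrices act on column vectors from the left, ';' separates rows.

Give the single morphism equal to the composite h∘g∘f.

  e0=(1,0) f~>(1,2) g~>(1,0) h~>(0,2)
  e1=(0,1) f~>(1,0) g~>(2,0) h~>(0,1)
⟦path⟧: [0 0; 2 1]

Answer: [0 0; 2 1]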